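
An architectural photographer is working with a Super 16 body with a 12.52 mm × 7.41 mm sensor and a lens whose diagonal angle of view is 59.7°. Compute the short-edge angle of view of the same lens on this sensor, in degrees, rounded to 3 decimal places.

32.586°

Sensor diagonal = √(12.52² + 7.41²) = √211.6585 ≈ 14.5485 mm.
From the diagonal AOV: f = 14.5485 / (2·tan(29.85°)) = 14.5485 / 1.14773 ≈ 12.6759 mm.
Short-edge AOV = 2·arctan(7.41 / (2 × 12.6759)) = 2·arctan(0.29229) ≈ 32.5859°.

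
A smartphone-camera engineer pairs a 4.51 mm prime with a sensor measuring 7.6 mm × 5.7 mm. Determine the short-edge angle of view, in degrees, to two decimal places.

Angle of view α = 2·arctan(h/2f) with h = 5.7 mm and f = 4.51 mm.
h/2f = 0.63193; arctan(0.63193) ≈ 32.2900°, so α ≈ 64.5800°.

64.58°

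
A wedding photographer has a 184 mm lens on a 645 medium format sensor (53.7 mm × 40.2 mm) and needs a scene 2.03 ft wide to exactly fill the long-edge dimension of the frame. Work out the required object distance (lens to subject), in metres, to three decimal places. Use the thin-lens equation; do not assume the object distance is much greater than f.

2.304 m

W: 2.03 ft × 304.8 mm/ft = 618.74 mm.
Magnification m = w/W = dᵢ/dₒ; combined with 1/f = 1/dₒ + 1/dᵢ this gives dₒ = f·(1 + W/w).
dₒ = 184 mm × (1 + 618.744/53.7) = 184 × 12.5222 ≈ 2304.091 mm = 2.30409 m.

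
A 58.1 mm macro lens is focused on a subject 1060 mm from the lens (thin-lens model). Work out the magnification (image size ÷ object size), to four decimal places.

0.0580×

Thin lens: 1/f = 1/dₒ + 1/dᵢ → 1/dᵢ = 1/58.1 − 1/1060 = 0.0162683 mm⁻¹, so dᵢ ≈ 61.4692 mm.
Magnification m = dᵢ/dₒ = 61.4692/1060 ≈ 0.05799.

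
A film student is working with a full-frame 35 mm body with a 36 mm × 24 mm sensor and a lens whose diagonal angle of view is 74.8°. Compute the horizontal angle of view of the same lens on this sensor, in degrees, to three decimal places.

64.925°

Sensor diagonal = √(36² + 24²) = √1872.0000 ≈ 43.2666 mm.
From the diagonal AOV: f = 43.2666 / (2·tan(37.4°)) = 43.2666 / 1.52912 ≈ 28.2952 mm.
Horizontal AOV = 2·arctan(36 / (2 × 28.2952)) = 2·arctan(0.63615) ≈ 64.9250°.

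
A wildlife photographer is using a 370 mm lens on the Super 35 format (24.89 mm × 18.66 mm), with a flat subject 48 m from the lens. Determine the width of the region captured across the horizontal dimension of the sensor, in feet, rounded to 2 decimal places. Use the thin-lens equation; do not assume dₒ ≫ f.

dₒ: 48 m = 48000 mm.
Similar triangles through the lens centre give W/dₒ = w/dᵢ; with 1/f = 1/dₒ + 1/dᵢ this gives W = w·(dₒ − f)/f.
W = 24.89 mm × (48000 − 370) / 370 = 24.89 × 128.7297 ≈ 3204.083 mm = 3204.083/304.8 ft = 10.5121 ft.

10.51 ft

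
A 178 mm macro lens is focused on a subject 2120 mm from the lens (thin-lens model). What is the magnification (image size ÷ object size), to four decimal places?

0.0917×

Thin lens: 1/f = 1/dₒ + 1/dᵢ → 1/dᵢ = 1/178 − 1/2120 = 0.0051463 mm⁻¹, so dᵢ ≈ 194.3151 mm.
Magnification m = dᵢ/dₒ = 194.3151/2120 ≈ 0.09166.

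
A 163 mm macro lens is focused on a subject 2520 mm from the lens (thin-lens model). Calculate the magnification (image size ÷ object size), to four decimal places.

0.0692×

Thin lens: 1/f = 1/dₒ + 1/dᵢ → 1/dᵢ = 1/163 − 1/2520 = 0.0057381 mm⁻¹, so dᵢ ≈ 174.2724 mm.
Magnification m = dᵢ/dₒ = 174.2724/2520 ≈ 0.06916.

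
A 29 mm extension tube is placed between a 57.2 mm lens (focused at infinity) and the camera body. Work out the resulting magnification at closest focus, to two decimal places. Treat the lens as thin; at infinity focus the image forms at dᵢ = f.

The tube moves the image plane from f to f + e, so dᵢ = 57.2 + 29 = 86.2 mm. Focus is achieved when 1/f = 1/dₒ + 1/dᵢ, giving dₒ = 1/(1/f − 1/(f+e)).
Magnification m = dᵢ/dₒ = (f+e)·(1/f − 1/(f+e)) = e/f = 29/57.2 ≈ 0.5070.

0.51×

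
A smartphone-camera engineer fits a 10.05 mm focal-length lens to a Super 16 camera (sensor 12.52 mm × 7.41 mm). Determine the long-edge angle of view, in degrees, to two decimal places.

63.84°

Angle of view α = 2·arctan(w/2f) with w = 12.52 mm and f = 10.05 mm.
w/2f = 0.62289; arctan(0.62289) ≈ 31.9182°, so α ≈ 63.8364°.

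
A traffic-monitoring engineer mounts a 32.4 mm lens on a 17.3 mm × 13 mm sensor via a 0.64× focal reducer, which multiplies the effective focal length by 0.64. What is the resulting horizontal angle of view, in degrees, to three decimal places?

Effective focal length f = 32.4 × 0.64 = 20.736 mm.
α = 2·arctan(17.3 / (2 × 20.736)) = 2·arctan(0.41715) ≈ 45.2868°.

45.287°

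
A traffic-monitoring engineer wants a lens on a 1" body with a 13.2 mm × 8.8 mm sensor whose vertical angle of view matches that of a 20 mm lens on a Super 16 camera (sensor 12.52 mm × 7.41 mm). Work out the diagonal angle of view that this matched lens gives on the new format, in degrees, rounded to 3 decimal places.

Equal vertical AOV ⇒ f₂ = f₁ · 8.8/7.41 = 20 × 1.18758 ≈ 23.7517 mm.
Sensor diagonal = √(13.2² + 8.8²) = √251.6800 ≈ 15.8644 mm.
Diagonal AOV on the new format = 2·arctan(15.8644 / (2 × 23.7517)) = 2·arctan(0.33396) ≈ 36.9349°.

36.935°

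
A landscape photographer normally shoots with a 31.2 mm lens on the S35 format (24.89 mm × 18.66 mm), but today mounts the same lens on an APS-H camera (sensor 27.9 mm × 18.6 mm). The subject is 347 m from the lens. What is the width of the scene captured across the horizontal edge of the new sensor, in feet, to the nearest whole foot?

The focal length stays 31.2 mm; the relevant sensor dimension is now w = 27.9 mm. Object distance dₒ = 347 m = 347000 mm.
Thin-lens field width W = w·(dₒ − f)/f = 27.9 × (347000 − 31.2)/31.2 ≈ 310270.177 mm = 310270.177/304.8 ft = 1017.95 ft.

1018 ft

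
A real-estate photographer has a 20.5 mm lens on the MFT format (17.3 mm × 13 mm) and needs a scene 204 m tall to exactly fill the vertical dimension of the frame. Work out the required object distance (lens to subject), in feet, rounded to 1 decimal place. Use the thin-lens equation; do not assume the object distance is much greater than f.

1055.5 ft

W: 204 m = 204000 mm.
Magnification m = h/W = dᵢ/dₒ; combined with 1/f = 1/dₒ + 1/dᵢ this gives dₒ = f·(1 + W/h).
dₒ = 20.5 mm × (1 + 204000/13) = 20.5 × 15693.3077 ≈ 321712.808 mm = 321712.808/304.8 ft = 1055.49 ft.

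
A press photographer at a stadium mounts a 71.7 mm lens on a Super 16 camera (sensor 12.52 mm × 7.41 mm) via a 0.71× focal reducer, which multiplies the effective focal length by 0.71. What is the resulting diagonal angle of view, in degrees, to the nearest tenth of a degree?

16.3°

Effective focal length f = 71.7 × 0.71 = 50.907 mm.
Sensor diagonal = √(12.52² + 7.41²) = √211.6585 ≈ 14.5485 mm.
α = 2·arctan(14.548 / (2 × 50.907)) = 2·arctan(0.14289) ≈ 16.2642°.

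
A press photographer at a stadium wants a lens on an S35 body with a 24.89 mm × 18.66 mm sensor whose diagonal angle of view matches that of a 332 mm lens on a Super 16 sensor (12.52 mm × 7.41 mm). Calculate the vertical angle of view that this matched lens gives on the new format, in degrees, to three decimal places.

Sensor diagonal = √(12.52² + 7.41²) = √211.6585 ≈ 14.5485 mm.
Sensor diagonal = √(24.89² + 18.66²) = √967.7077 ≈ 31.1080 mm.
Equal diagonal AOV ⇒ f₂ = f₁ · 31.1080/14.5485 = 332 × 2.13823 ≈ 709.8921 mm.
Vertical AOV on the new format = 2·arctan(18.66 / (2 × 709.8921)) = 2·arctan(0.01314) ≈ 1.5060°.

1.506°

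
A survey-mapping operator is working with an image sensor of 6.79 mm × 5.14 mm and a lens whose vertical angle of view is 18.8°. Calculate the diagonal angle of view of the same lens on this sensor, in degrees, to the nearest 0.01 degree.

From the vertical AOV: f = 5.14 / (2·tan(9.4°)) = 5.14 / 0.33110 ≈ 15.5241 mm.
Sensor diagonal = √(6.79² + 5.14²) = √72.5237 ≈ 8.5161 mm.
Diagonal AOV = 2·arctan(8.5161 / (2 × 15.5241)) = 2·arctan(0.27429) ≈ 30.6764°.

30.68°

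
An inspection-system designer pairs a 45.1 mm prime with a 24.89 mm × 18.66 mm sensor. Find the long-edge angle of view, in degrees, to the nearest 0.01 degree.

30.85°

Angle of view α = 2·arctan(w/2f) with w = 24.89 mm and f = 45.1 mm.
w/2f = 0.27594; arctan(0.27594) ≈ 15.4264°, so α ≈ 30.8529°.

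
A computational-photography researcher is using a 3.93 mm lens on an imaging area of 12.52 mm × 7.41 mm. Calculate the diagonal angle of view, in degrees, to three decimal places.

Sensor diagonal = √(12.52² + 7.41²) = √211.6585 ≈ 14.5485 mm.
Angle of view α = 2·arctan(d/2f) with d = 14.5485 mm and f = 3.93 mm.
d/2f = 1.85095; arctan(1.85095) ≈ 61.6193°, so α ≈ 123.2386°.

123.239°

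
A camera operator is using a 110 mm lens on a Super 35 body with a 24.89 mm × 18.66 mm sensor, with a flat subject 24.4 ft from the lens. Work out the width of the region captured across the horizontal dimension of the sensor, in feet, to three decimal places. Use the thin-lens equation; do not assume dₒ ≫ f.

dₒ: 24.4 ft × 304.8 mm/ft = 7437.12 mm.
Similar triangles through the lens centre give W/dₒ = w/dᵢ; with 1/f = 1/dₒ + 1/dᵢ this gives W = w·(dₒ − f)/f.
W = 24.89 mm × (7437.12 − 110) / 110 = 24.89 × 66.6102 ≈ 1657.927 mm = 1657.927/304.8 ft = 5.43939 ft.

5.439 ft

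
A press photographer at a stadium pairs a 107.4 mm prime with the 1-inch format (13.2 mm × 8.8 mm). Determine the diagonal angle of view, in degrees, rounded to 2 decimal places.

8.45°

Sensor diagonal = √(13.2² + 8.8²) = √251.6800 ≈ 15.8644 mm.
Angle of view α = 2·arctan(d/2f) with d = 15.8644 mm and f = 107.4 mm.
d/2f = 0.07386; arctan(0.07386) ≈ 4.2240°, so α ≈ 8.4480°.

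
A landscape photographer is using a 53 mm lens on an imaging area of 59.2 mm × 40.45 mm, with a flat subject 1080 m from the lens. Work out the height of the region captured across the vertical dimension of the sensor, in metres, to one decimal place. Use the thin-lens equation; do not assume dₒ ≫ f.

824.2 m

dₒ: 1080 m = 1.08e+06 mm.
Similar triangles through the lens centre give W/dₒ = h/dᵢ; with 1/f = 1/dₒ + 1/dᵢ this gives W = h·(dₒ − f)/f.
W = 40.45 mm × (1.08e+06 − 53) / 53 = 40.45 × 20376.3585 ≈ 824223.701 mm = 824.224 m.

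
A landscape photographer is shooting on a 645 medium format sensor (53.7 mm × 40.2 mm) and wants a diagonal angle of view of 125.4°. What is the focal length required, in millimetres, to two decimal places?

Sensor diagonal = √(53.7² + 40.2²) = √4499.7300 ≈ 67.0800 mm.
From α = 2·arctan(d/2f) we get f = d / (2·tan(α/2)).
With d = 67.0800 mm and α/2 = 62.7°, tan(α/2) ≈ 1.93746, so f ≈ 67.0800 / 3.87493 ≈ 17.3113 mm.

17.31 mm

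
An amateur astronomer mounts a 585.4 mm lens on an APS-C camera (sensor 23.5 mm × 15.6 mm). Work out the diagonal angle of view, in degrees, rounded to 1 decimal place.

2.8°

Sensor diagonal = √(23.5² + 15.6²) = √795.6100 ≈ 28.2066 mm.
Angle of view α = 2·arctan(d/2f) with d = 28.2066 mm and f = 585.4 mm.
d/2f = 0.02409; arctan(0.02409) ≈ 1.3801°, so α ≈ 2.7602°.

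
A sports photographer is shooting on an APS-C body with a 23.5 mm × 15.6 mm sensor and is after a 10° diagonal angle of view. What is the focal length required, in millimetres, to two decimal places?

161.20 mm

Sensor diagonal = √(23.5² + 15.6²) = √795.6100 ≈ 28.2066 mm.
From α = 2·arctan(d/2f) we get f = d / (2·tan(α/2)).
With d = 28.2066 mm and α/2 = 5°, tan(α/2) ≈ 0.08749, so f ≈ 28.2066 / 0.17498 ≈ 161.2012 mm.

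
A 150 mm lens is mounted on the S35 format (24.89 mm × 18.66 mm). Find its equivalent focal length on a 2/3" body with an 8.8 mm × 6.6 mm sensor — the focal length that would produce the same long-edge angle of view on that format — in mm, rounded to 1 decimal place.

Equal angle of view means equal width/f ratio, so f₂ = f₁ · (width₂/width₁) = 150 × 8.8/24.89.
f₂ = 150 × 0.35356 ≈ 53.033 mm.

53.0 mm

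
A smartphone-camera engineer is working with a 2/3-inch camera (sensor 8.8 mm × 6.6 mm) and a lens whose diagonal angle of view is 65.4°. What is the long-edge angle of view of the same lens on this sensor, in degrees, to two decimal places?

Sensor diagonal = √(8.8² + 6.6²) = √121.0000 ≈ 11.0000 mm.
From the diagonal AOV: f = 11.0000 / (2·tan(32.7°)) = 11.0000 / 1.28398 ≈ 8.5671 mm.
Long-edge AOV = 2·arctan(8.8 / (2 × 8.5671)) = 2·arctan(0.51359) ≈ 54.3692°.

54.37°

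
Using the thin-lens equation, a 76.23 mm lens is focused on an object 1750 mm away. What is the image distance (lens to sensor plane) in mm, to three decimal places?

1/dᵢ = 1/f − 1/dₒ = 1/76.23 − 1/1750 = 0.0125468 mm⁻¹.
dᵢ = 1/0.0125468 ≈ 79.7018 mm.

79.702 mm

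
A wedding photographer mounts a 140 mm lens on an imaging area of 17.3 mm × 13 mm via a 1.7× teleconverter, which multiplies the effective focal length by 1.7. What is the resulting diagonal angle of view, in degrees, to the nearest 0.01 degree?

5.21°

Effective focal length f = 140 × 1.7 = 238 mm.
Sensor diagonal = √(17.3² + 13²) = √468.2900 ≈ 21.6400 mm.
α = 2·arctan(21.640 / (2 × 238)) = 2·arctan(0.04546) ≈ 5.2060°.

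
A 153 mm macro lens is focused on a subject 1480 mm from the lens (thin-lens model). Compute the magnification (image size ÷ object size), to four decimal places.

Thin lens: 1/f = 1/dₒ + 1/dᵢ → 1/dᵢ = 1/153 − 1/1480 = 0.0058603 mm⁻¹, so dᵢ ≈ 170.6405 mm.
Magnification m = dᵢ/dₒ = 170.6405/1480 ≈ 0.11530.

0.1153×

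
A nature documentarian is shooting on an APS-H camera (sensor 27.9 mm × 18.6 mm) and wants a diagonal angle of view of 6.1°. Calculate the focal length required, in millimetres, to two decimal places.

Sensor diagonal = √(27.9² + 18.6²) = √1124.3700 ≈ 33.5316 mm.
From α = 2·arctan(d/2f) we get f = d / (2·tan(α/2)).
With d = 33.5316 mm and α/2 = 3.05°, tan(α/2) ≈ 0.05328, so f ≈ 33.5316 / 0.10657 ≈ 314.6567 mm.

314.66 mm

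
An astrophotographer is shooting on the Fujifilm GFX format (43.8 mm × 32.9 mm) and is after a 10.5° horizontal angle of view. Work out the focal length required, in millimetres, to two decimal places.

238.34 mm

From α = 2·arctan(w/2f) we get f = w / (2·tan(α/2)).
With w = 43.8 mm and α/2 = 5.25°, tan(α/2) ≈ 0.09189, so f ≈ 43.8 / 0.18377 ≈ 238.3360 mm.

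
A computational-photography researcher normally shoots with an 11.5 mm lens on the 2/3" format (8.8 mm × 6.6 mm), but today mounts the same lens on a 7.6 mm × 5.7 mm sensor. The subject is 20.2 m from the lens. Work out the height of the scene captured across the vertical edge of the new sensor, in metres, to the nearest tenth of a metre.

The focal length stays 11.5 mm; the relevant sensor dimension is now h = 5.7 mm. Object distance dₒ = 20.2 m = 20200 mm.
Thin-lens field height W = h·(dₒ − f)/f = 5.7 × (20200 − 11.5)/11.5 ≈ 10006.474 mm = 10.0065 m.

10.0 m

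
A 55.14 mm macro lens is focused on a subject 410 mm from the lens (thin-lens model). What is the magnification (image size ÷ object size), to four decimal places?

Thin lens: 1/f = 1/dₒ + 1/dᵢ → 1/dᵢ = 1/55.14 − 1/410 = 0.0156966 mm⁻¹, so dᵢ ≈ 63.7079 mm.
Magnification m = dᵢ/dₒ = 63.7079/410 ≈ 0.15539.

0.1554×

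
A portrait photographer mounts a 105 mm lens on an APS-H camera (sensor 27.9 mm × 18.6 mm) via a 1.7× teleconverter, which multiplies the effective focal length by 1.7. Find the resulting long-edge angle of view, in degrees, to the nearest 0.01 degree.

8.94°

Effective focal length f = 105 × 1.7 = 178.5 mm.
α = 2·arctan(27.9 / (2 × 178.5)) = 2·arctan(0.07815) ≈ 8.9373°.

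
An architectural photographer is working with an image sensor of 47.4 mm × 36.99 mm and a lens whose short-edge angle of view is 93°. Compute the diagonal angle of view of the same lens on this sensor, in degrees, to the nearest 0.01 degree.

From the short-edge AOV: f = 36.99 / (2·tan(46.5°)) = 36.99 / 2.10756 ≈ 17.5511 mm.
Sensor diagonal = √(47.4² + 36.99²) = √3615.0201 ≈ 60.1250 mm.
Diagonal AOV = 2·arctan(60.1250 / (2 × 17.5511)) = 2·arctan(1.71286) ≈ 119.4455°.

119.45°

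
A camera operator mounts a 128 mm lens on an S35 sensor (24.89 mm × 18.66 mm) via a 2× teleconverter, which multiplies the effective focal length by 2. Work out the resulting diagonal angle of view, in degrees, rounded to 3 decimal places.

Effective focal length f = 128 × 2 = 256 mm.
Sensor diagonal = √(24.89² + 18.66²) = √967.7077 ≈ 31.1080 mm.
α = 2·arctan(31.108 / (2 × 256)) = 2·arctan(0.06076) ≈ 6.9538°.

6.954°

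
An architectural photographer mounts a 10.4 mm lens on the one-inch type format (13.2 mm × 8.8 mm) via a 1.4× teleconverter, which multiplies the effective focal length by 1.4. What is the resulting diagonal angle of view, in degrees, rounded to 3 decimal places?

57.163°

Effective focal length f = 10.4 × 1.4 = 14.56 mm.
Sensor diagonal = √(13.2² + 8.8²) = √251.6800 ≈ 15.8644 mm.
α = 2·arctan(15.864 / (2 × 14.56)) = 2·arctan(0.54479) ≈ 57.1626°.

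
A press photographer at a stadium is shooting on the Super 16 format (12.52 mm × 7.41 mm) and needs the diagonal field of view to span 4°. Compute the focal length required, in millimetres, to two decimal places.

Sensor diagonal = √(12.52² + 7.41²) = √211.6585 ≈ 14.5485 mm.
From α = 2·arctan(d/2f) we get f = d / (2·tan(α/2)).
With d = 14.5485 mm and α/2 = 2°, tan(α/2) ≈ 0.03492, so f ≈ 14.5485 / 0.06984 ≈ 208.3071 mm.

208.31 mm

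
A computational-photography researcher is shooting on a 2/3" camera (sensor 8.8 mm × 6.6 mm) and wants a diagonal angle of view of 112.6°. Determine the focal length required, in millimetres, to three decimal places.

3.668 mm

Sensor diagonal = √(8.8² + 6.6²) = √121.0000 ≈ 11.0000 mm.
From α = 2·arctan(d/2f) we get f = d / (2·tan(α/2)).
With d = 11.0000 mm and α/2 = 56.3°, tan(α/2) ≈ 1.49944, so f ≈ 11.0000 / 2.99887 ≈ 3.6680 mm.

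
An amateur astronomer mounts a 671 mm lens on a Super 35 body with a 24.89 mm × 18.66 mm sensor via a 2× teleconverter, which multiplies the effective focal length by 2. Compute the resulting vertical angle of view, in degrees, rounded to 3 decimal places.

Effective focal length f = 671 × 2 = 1342 mm.
α = 2·arctan(18.66 / (2 × 1342)) = 2·arctan(0.00695) ≈ 0.7967°.

0.797°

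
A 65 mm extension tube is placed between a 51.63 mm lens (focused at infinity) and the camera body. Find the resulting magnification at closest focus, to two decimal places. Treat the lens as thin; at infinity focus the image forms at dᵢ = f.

The tube moves the image plane from f to f + e, so dᵢ = 51.63 + 65 = 116.63 mm. Focus is achieved when 1/f = 1/dₒ + 1/dᵢ, giving dₒ = 1/(1/f − 1/(f+e)).
Magnification m = dᵢ/dₒ = (f+e)·(1/f − 1/(f+e)) = e/f = 65/51.63 ≈ 1.2590.

1.26×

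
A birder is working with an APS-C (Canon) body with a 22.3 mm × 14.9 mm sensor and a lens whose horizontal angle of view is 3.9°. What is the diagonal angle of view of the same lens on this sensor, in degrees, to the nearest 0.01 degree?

From the horizontal AOV: f = 22.3 / (2·tan(1.95°)) = 22.3 / 0.06809 ≈ 327.4878 mm.
Sensor diagonal = √(22.3² + 14.9²) = √719.3000 ≈ 26.8198 mm.
Diagonal AOV = 2·arctan(26.8198 / (2 × 327.4878)) = 2·arctan(0.04095) ≈ 4.6896°.

4.69°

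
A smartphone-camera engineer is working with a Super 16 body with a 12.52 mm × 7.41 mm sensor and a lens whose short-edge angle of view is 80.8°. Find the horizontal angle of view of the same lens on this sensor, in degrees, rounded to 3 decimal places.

110.369°

From the short-edge AOV: f = 7.41 / (2·tan(40.4°)) = 7.41 / 1.70213 ≈ 4.3534 mm.
Horizontal AOV = 2·arctan(12.52 / (2 × 4.3534)) = 2·arctan(1.43797) ≈ 110.3686°.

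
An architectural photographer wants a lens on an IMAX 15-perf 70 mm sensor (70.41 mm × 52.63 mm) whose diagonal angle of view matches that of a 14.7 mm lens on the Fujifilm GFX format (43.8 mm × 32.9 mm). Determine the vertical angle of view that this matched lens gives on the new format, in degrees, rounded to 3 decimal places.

Sensor diagonal = √(43.8² + 32.9²) = √3000.8500 ≈ 54.7800 mm.
Sensor diagonal = √(70.41² + 52.63²) = √7727.4850 ≈ 87.9061 mm.
Equal diagonal AOV ⇒ f₂ = f₁ · 87.9061/54.7800 = 14.7 × 1.60471 ≈ 23.5893 mm.
Vertical AOV on the new format = 2·arctan(52.63 / (2 × 23.5893)) = 2·arctan(1.11555) ≈ 96.2527°.

96.253°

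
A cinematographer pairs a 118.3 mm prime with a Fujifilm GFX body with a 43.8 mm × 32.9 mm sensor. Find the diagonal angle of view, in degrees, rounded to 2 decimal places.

Sensor diagonal = √(43.8² + 32.9²) = √3000.8500 ≈ 54.7800 mm.
Angle of view α = 2·arctan(d/2f) with d = 54.7800 mm and f = 118.3 mm.
d/2f = 0.23153; arctan(0.23153) ≈ 13.0360°, so α ≈ 26.0720°.

26.07°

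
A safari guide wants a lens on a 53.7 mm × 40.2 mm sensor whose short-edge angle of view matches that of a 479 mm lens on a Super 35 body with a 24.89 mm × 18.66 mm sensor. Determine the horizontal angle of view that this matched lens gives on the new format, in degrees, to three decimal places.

2.981°

Equal short-edge AOV ⇒ f₂ = f₁ · 40.2/18.66 = 479 × 2.15434 ≈ 1031.9293 mm.
Horizontal AOV on the new format = 2·arctan(53.7 / (2 × 1031.9293)) = 2·arctan(0.02602) ≈ 2.9809°.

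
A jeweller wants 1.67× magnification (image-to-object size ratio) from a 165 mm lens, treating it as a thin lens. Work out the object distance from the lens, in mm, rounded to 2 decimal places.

With m = dᵢ/dₒ and 1/f = 1/dₒ + 1/dᵢ, substituting dᵢ = m·dₒ gives 1/f = (1 + 1/m)/dₒ, hence dₒ = f·(1 + 1/m).
dₒ = 165 × (1 + 1/1.67) = 165 × 1.59880 ≈ 263.802 mm.

263.80 mm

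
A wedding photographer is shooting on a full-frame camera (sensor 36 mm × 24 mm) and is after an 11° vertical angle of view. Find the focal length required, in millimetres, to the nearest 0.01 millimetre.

From α = 2·arctan(h/2f) we get f = h / (2·tan(α/2)).
With h = 24 mm and α/2 = 5.5°, tan(α/2) ≈ 0.09629, so f ≈ 24 / 0.19258 ≈ 124.6248 mm.

124.62 mm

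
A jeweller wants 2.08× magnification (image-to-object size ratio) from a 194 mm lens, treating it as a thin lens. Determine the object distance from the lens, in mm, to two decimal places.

With m = dᵢ/dₒ and 1/f = 1/dₒ + 1/dᵢ, substituting dᵢ = m·dₒ gives 1/f = (1 + 1/m)/dₒ, hence dₒ = f·(1 + 1/m).
dₒ = 194 × (1 + 1/2.08) = 194 × 1.48077 ≈ 287.269 mm.

287.27 mm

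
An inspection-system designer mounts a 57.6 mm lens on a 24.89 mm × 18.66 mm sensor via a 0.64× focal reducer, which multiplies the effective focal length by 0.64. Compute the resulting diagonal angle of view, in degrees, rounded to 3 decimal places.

45.753°

Effective focal length f = 57.6 × 0.64 = 36.864 mm.
Sensor diagonal = √(24.89² + 18.66²) = √967.7077 ≈ 31.1080 mm.
α = 2·arctan(31.108 / (2 × 36.864)) = 2·arctan(0.42193) ≈ 45.7526°.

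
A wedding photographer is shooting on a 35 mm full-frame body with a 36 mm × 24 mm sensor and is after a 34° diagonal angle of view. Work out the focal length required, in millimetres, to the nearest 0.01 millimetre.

Sensor diagonal = √(36² + 24²) = √1872.0000 ≈ 43.2666 mm.
From α = 2·arctan(d/2f) we get f = d / (2·tan(α/2)).
With d = 43.2666 mm and α/2 = 17°, tan(α/2) ≈ 0.30573, so f ≈ 43.2666 / 0.61146 ≈ 70.7594 mm.

70.76 mm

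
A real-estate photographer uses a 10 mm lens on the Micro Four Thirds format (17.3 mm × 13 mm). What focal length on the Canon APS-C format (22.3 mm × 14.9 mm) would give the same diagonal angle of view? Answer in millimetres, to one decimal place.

Sensor diagonal = √(17.3² + 13²) = √468.2900 ≈ 21.6400 mm.
Sensor diagonal = √(22.3² + 14.9²) = √719.3000 ≈ 26.8198 mm.
Equal angle of view means equal diagonal/f ratio, so f₂ = f₁ · (diagonal₂/diagonal₁) = 10 × 26.8198/21.6400.
f₂ = 10 × 1.23936 ≈ 12.394 mm.

12.4 mm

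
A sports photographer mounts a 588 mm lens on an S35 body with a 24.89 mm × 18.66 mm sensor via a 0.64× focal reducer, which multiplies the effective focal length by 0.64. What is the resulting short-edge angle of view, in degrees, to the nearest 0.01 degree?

2.84°

Effective focal length f = 588 × 0.64 = 376.32 mm.
α = 2·arctan(18.66 / (2 × 376.32)) = 2·arctan(0.02479) ≈ 2.8405°.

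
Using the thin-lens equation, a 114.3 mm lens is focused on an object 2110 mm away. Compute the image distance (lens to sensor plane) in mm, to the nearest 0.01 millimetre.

1/dᵢ = 1/f − 1/dₒ = 1/114.3 − 1/2110 = 0.0082750 mm⁻¹.
dᵢ = 1/0.0082750 ≈ 120.8463 mm.

120.85 mm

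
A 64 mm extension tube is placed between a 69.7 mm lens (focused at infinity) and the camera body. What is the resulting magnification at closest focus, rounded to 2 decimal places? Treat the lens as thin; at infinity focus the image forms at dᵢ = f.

0.92×

The tube moves the image plane from f to f + e, so dᵢ = 69.7 + 64 = 133.7 mm. Focus is achieved when 1/f = 1/dₒ + 1/dᵢ, giving dₒ = 1/(1/f − 1/(f+e)).
Magnification m = dᵢ/dₒ = (f+e)·(1/f − 1/(f+e)) = e/f = 64/69.7 ≈ 0.9182.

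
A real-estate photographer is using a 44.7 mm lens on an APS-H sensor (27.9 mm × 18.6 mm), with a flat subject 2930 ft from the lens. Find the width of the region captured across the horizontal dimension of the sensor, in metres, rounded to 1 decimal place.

dₒ: 2930 ft × 304.8 mm/ft = 893063.97 mm.
Similar triangles through the lens centre give W/dₒ = w/dᵢ; with 1/f = 1/dₒ + 1/dᵢ this gives W = w·(dₒ − f)/f.
W = 27.9 mm × (893064 − 44.7) / 44.7 = 27.9 × 19978.0598 ≈ 557387.867 mm = 557.388 m.

557.4 m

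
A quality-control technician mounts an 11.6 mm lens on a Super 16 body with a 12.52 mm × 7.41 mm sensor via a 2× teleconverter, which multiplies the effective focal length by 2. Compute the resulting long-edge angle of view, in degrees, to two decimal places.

30.20°

Effective focal length f = 11.6 × 2 = 23.2 mm.
α = 2·arctan(12.52 / (2 × 23.2)) = 2·arctan(0.26983) ≈ 30.2007°.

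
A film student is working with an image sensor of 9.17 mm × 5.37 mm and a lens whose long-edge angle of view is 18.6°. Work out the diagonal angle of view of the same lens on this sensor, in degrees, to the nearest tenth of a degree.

From the long-edge AOV: f = 9.17 / (2·tan(9.3°)) = 9.17 / 0.32751 ≈ 27.9989 mm.
Sensor diagonal = √(9.17² + 5.37²) = √112.9258 ≈ 10.6267 mm.
Diagonal AOV = 2·arctan(10.6267 / (2 × 27.9989)) = 2·arctan(0.18977) ≈ 21.4904°.

21.5°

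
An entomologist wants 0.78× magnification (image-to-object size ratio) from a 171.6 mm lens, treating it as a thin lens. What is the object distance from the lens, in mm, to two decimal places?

With m = dᵢ/dₒ and 1/f = 1/dₒ + 1/dᵢ, substituting dᵢ = m·dₒ gives 1/f = (1 + 1/m)/dₒ, hence dₒ = f·(1 + 1/m).
dₒ = 171.6 × (1 + 1/0.78) = 171.6 × 2.28205 ≈ 391.600 mm.

391.60 mm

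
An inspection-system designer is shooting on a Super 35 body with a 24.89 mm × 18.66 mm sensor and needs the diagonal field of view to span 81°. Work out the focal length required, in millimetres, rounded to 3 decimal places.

18.211 mm

Sensor diagonal = √(24.89² + 18.66²) = √967.7077 ≈ 31.1080 mm.
From α = 2·arctan(d/2f) we get f = d / (2·tan(α/2)).
With d = 31.1080 mm and α/2 = 40.5°, tan(α/2) ≈ 0.85408, so f ≈ 31.1080 / 1.70816 ≈ 18.2114 mm.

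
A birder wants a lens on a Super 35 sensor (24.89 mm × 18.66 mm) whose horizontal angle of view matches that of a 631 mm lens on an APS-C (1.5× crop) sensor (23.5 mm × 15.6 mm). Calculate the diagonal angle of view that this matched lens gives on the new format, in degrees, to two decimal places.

2.67°

Equal horizontal AOV ⇒ f₂ = f₁ · 24.89/23.5 = 631 × 1.05915 ≈ 668.3230 mm.
Sensor diagonal = √(24.89² + 18.66²) = √967.7077 ≈ 31.1080 mm.
Diagonal AOV on the new format = 2·arctan(31.1080 / (2 × 668.3230)) = 2·arctan(0.02327) ≈ 2.6664°.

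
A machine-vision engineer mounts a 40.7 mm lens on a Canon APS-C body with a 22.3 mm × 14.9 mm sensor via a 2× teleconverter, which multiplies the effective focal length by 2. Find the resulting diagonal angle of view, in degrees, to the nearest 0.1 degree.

Effective focal length f = 40.7 × 2 = 81.4 mm.
Sensor diagonal = √(22.3² + 14.9²) = √719.3000 ≈ 26.8198 mm.
α = 2·arctan(26.820 / (2 × 81.4)) = 2·arctan(0.16474) ≈ 18.7098°.

18.7°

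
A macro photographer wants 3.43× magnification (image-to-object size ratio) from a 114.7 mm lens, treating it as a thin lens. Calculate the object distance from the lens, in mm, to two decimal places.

148.14 mm

With m = dᵢ/dₒ and 1/f = 1/dₒ + 1/dᵢ, substituting dᵢ = m·dₒ gives 1/f = (1 + 1/m)/dₒ, hence dₒ = f·(1 + 1/m).
dₒ = 114.7 × (1 + 1/3.43) = 114.7 × 1.29155 ≈ 148.140 mm.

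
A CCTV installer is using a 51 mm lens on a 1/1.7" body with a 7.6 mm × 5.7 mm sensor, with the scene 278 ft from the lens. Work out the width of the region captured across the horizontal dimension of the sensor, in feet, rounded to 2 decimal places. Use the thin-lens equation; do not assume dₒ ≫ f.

41.40 ft

dₒ: 278 ft × 304.8 mm/ft = 84734.40 mm.
Similar triangles through the lens centre give W/dₒ = w/dᵢ; with 1/f = 1/dₒ + 1/dᵢ this gives W = w·(dₒ − f)/f.
W = 7.6 mm × (84734.4 − 51) / 51 = 7.6 × 1660.4588 ≈ 12619.487 mm = 12619.487/304.8 ft = 41.4025 ft.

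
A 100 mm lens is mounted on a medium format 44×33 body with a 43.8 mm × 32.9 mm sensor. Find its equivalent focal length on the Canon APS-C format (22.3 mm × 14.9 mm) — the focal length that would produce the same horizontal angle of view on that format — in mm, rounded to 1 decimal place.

50.9 mm

Equal angle of view means equal width/f ratio, so f₂ = f₁ · (width₂/width₁) = 100 × 22.3/43.8.
f₂ = 100 × 0.50913 ≈ 50.913 mm.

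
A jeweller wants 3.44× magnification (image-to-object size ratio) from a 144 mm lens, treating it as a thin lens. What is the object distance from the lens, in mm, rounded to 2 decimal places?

With m = dᵢ/dₒ and 1/f = 1/dₒ + 1/dᵢ, substituting dᵢ = m·dₒ gives 1/f = (1 + 1/m)/dₒ, hence dₒ = f·(1 + 1/m).
dₒ = 144 × (1 + 1/3.44) = 144 × 1.29070 ≈ 185.860 mm.

185.86 mm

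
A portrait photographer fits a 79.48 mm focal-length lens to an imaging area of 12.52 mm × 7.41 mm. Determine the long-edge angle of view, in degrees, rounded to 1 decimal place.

9.0°

Angle of view α = 2·arctan(w/2f) with w = 12.52 mm and f = 79.48 mm.
w/2f = 0.07876; arctan(0.07876) ≈ 4.5034°, so α ≈ 9.0069°.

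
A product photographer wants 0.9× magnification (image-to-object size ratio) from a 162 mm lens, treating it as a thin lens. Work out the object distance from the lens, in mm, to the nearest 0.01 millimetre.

With m = dᵢ/dₒ and 1/f = 1/dₒ + 1/dᵢ, substituting dᵢ = m·dₒ gives 1/f = (1 + 1/m)/dₒ, hence dₒ = f·(1 + 1/m).
dₒ = 162 × (1 + 1/0.9) = 162 × 2.11111 ≈ 342.000 mm.

342.00 mm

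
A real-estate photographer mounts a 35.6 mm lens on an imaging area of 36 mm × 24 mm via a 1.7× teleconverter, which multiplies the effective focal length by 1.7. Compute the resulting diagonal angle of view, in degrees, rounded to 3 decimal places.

39.340°

Effective focal length f = 35.6 × 1.7 = 60.52 mm.
Sensor diagonal = √(36² + 24²) = √1872.0000 ≈ 43.2666 mm.
α = 2·arctan(43.267 / (2 × 60.52)) = 2·arctan(0.35746) ≈ 39.3396°.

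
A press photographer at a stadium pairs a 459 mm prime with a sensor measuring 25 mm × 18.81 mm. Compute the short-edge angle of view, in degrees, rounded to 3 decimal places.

2.348°

Angle of view α = 2·arctan(h/2f) with h = 18.81 mm and f = 459 mm.
h/2f = 0.02049; arctan(0.02049) ≈ 1.1738°, so α ≈ 2.3477°.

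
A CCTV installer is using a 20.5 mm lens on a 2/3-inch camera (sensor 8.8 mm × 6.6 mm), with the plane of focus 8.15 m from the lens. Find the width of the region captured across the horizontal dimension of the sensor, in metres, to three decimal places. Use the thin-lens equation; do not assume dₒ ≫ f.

3.490 m

dₒ: 8.15 m = 8150 mm.
Similar triangles through the lens centre give W/dₒ = w/dᵢ; with 1/f = 1/dₒ + 1/dᵢ this gives W = w·(dₒ − f)/f.
W = 8.8 mm × (8150 − 20.5) / 20.5 = 8.8 × 396.5610 ≈ 3489.737 mm = 3.48974 m.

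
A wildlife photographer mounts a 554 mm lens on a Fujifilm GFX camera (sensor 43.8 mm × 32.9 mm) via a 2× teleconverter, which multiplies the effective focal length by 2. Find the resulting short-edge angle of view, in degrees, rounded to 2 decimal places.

1.70°

Effective focal length f = 554 × 2 = 1108 mm.
α = 2·arctan(32.9 / (2 × 1108)) = 2·arctan(0.01485) ≈ 1.7012°.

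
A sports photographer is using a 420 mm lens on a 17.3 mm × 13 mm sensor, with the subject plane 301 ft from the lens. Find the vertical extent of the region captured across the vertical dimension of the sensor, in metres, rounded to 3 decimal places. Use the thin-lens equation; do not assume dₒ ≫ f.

2.827 m

dₒ: 301 ft × 304.8 mm/ft = 91744.80 mm.
Similar triangles through the lens centre give W/dₒ = h/dᵢ; with 1/f = 1/dₒ + 1/dᵢ this gives W = h·(dₒ − f)/f.
W = 13 mm × (91744.8 − 420) / 420 = 13 × 217.4400 ≈ 2826.720 mm = 2.82672 m.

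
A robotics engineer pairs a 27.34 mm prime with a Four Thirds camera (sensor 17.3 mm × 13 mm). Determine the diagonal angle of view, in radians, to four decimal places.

0.7537 rad

Sensor diagonal = √(17.3² + 13²) = √468.2900 ≈ 21.6400 mm.
Angle of view α = 2·arctan(d/2f) with d = 21.6400 mm and f = 27.34 mm.
d/2f = 0.39576; arctan(0.39576) ≈ 0.3768 rad, so α ≈ 0.7537 rad.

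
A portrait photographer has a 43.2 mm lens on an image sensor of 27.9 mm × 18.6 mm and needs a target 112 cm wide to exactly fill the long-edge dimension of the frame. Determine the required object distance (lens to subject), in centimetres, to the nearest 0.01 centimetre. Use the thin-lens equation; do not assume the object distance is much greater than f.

177.74 cm

W: 112 cm = 1120 mm.
Magnification m = w/W = dᵢ/dₒ; combined with 1/f = 1/dₒ + 1/dᵢ this gives dₒ = f·(1 + W/w).
dₒ = 43.2 mm × (1 + 1120/27.9) = 43.2 × 41.1434 ≈ 1777.394 mm = 177.739 cm.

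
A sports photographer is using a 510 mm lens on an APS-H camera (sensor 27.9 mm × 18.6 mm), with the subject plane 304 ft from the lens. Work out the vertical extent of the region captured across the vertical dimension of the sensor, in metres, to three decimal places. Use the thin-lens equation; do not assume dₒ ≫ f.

3.361 m

dₒ: 304 ft × 304.8 mm/ft = 92659.20 mm.
Similar triangles through the lens centre give W/dₒ = h/dᵢ; with 1/f = 1/dₒ + 1/dᵢ this gives W = h·(dₒ − f)/f.
W = 18.6 mm × (92659.2 − 510) / 510 = 18.6 × 180.6847 ≈ 3360.735 mm = 3.36074 m.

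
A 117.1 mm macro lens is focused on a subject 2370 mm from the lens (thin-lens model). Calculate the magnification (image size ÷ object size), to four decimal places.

Thin lens: 1/f = 1/dₒ + 1/dᵢ → 1/dᵢ = 1/117.1 − 1/2370 = 0.0081178 mm⁻¹, so dᵢ ≈ 123.1866 mm.
Magnification m = dᵢ/dₒ = 123.1866/2370 ≈ 0.05198.

0.0520×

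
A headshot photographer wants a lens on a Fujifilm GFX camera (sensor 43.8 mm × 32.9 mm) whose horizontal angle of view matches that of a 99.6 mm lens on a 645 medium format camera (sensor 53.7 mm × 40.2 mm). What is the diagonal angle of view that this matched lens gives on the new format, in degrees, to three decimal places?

Equal horizontal AOV ⇒ f₂ = f₁ · 43.8/53.7 = 99.6 × 0.81564 ≈ 81.2380 mm.
Sensor diagonal = √(43.8² + 32.9²) = √3000.8500 ≈ 54.7800 mm.
Diagonal AOV on the new format = 2·arctan(54.7800 / (2 × 81.2380)) = 2·arctan(0.33716) ≈ 37.2639°.

37.264°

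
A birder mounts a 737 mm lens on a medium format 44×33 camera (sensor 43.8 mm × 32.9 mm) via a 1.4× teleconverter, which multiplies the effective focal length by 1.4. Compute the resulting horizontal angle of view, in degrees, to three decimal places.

2.432°

Effective focal length f = 737 × 1.4 = 1031.8 mm.
α = 2·arctan(43.8 / (2 × 1031.8)) = 2·arctan(0.02123) ≈ 2.4318°.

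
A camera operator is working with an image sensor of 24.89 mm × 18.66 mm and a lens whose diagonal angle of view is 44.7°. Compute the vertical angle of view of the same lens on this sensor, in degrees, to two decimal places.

27.71°

Sensor diagonal = √(24.89² + 18.66²) = √967.7077 ≈ 31.1080 mm.
From the diagonal AOV: f = 31.1080 / (2·tan(22.35°)) = 31.1080 / 0.82230 ≈ 37.8305 mm.
Vertical AOV = 2·arctan(18.66 / (2 × 37.8305)) = 2·arctan(0.24663) ≈ 27.7084°.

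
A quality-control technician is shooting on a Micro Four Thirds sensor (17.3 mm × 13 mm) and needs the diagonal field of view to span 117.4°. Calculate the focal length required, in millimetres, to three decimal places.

6.579 mm

Sensor diagonal = √(17.3² + 13²) = √468.2900 ≈ 21.6400 mm.
From α = 2·arctan(d/2f) we get f = d / (2·tan(α/2)).
With d = 21.6400 mm and α/2 = 58.7°, tan(α/2) ≈ 1.64471, so f ≈ 21.6400 / 3.28942 ≈ 6.5787 mm.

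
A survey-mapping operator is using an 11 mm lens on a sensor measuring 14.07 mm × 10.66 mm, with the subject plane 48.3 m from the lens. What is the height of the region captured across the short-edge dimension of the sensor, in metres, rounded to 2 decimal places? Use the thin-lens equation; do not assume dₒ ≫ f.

46.80 m

dₒ: 48.3 m = 48300 mm.
Similar triangles through the lens centre give W/dₒ = h/dᵢ; with 1/f = 1/dₒ + 1/dᵢ this gives W = h·(dₒ − f)/f.
W = 10.66 mm × (48300 − 11) / 11 = 10.66 × 4389.9091 ≈ 46796.431 mm = 46.7964 m.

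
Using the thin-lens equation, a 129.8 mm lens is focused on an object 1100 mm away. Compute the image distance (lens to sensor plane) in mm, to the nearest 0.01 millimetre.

1/dᵢ = 1/f − 1/dₒ = 1/129.8 − 1/1100 = 0.0067951 mm⁻¹.
dᵢ = 1/0.0067951 ≈ 147.1655 mm.

147.17 mm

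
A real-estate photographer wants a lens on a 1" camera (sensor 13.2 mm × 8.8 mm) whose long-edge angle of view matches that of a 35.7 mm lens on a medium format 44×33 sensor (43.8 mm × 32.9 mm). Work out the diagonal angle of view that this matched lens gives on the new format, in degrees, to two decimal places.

72.80°

Equal long-edge AOV ⇒ f₂ = f₁ · 13.2/43.8 = 35.7 × 0.30137 ≈ 10.7589 mm.
Sensor diagonal = √(13.2² + 8.8²) = √251.6800 ≈ 15.8644 mm.
Diagonal AOV on the new format = 2·arctan(15.8644 / (2 × 10.7589)) = 2·arctan(0.73727) ≈ 72.8004°.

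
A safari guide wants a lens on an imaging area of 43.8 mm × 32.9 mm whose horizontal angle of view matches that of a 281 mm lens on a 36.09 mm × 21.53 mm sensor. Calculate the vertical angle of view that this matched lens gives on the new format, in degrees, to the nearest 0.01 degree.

5.52°

Equal horizontal AOV ⇒ f₂ = f₁ · 43.8/36.09 = 281 × 1.21363 ≈ 341.0308 mm.
Vertical AOV on the new format = 2·arctan(32.9 / (2 × 341.0308)) = 2·arctan(0.04824) ≈ 5.5232°.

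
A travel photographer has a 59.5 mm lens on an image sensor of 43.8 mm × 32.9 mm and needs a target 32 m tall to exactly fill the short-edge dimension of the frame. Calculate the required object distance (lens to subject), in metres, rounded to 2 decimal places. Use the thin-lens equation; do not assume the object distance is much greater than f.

W: 32 m = 32000 mm.
Magnification m = h/W = dᵢ/dₒ; combined with 1/f = 1/dₒ + 1/dᵢ this gives dₒ = f·(1 + W/h).
dₒ = 59.5 mm × (1 + 32000/32.9) = 59.5 × 973.6444 ≈ 57931.840 mm = 57.9318 m.

57.93 m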